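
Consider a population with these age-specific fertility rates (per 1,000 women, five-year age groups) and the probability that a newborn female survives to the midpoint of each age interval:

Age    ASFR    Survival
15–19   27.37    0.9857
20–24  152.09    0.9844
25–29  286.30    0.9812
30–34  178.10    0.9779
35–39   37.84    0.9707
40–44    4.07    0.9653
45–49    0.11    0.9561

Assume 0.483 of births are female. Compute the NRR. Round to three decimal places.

Proportion female at birth = 0.483.
Each age group contributes 5 × ASFR × survival:
  15–19: 5 × 27.37/1000 × 0.9857 = 0.13489
  20–24: 5 × 152.09/1000 × 0.9844 = 0.74859
  25–29: 5 × 286.30/1000 × 0.9812 = 1.40459
  30–34: 5 × 178.10/1000 × 0.9779 = 0.87082
  35–39: 5 × 37.84/1000 × 0.9707 = 0.18366
  40–44: 5 × 4.07/1000 × 0.9653 = 0.01964
  45–49: 5 × 0.11/1000 × 0.9561 = 0.00053
Sum = 3.36272
NRR = 0.483 × 3.36272 = 1.62419
An NRR exceeding 1 indicates intrinsic growth under these rates.

1.624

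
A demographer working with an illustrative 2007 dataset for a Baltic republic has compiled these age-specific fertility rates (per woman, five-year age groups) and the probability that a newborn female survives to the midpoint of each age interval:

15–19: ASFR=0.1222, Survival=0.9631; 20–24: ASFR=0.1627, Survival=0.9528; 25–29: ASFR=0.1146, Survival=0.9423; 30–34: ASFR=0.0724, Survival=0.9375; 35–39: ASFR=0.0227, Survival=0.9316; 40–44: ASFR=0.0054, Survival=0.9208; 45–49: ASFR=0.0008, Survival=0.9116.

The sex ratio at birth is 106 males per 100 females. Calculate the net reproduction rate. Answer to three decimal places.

Proportion female at birth = 100 / (100 + 106) = 0.48544.
Each age group contributes 5 × ASFR × survival:
  15–19: 5 × 0.1222 × 0.9631 = 0.58845
  20–24: 5 × 0.1627 × 0.9528 = 0.77510
  25–29: 5 × 0.1146 × 0.9423 = 0.53994
  30–34: 5 × 0.0724 × 0.9375 = 0.33938
  35–39: 5 × 0.0227 × 0.9316 = 0.10574
  40–44: 5 × 0.0054 × 0.9208 = 0.02486
  45–49: 5 × 0.0008 × 0.9116 = 0.00365
Sum = 2.37712
NRR = 0.48544 × 2.37712 = 1.15395

1.154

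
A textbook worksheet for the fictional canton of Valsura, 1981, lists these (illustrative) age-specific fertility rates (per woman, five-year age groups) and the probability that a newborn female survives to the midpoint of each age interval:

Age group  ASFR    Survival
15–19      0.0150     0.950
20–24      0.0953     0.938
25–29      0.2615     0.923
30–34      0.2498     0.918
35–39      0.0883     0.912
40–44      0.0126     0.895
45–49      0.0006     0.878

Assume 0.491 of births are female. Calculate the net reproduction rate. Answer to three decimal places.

1.637

Proportion female at birth = 0.491.
Each age group contributes 5 × ASFR × survival:
  15–19: 5 × 0.0150 × 0.950 = 0.07125
  20–24: 5 × 0.0953 × 0.938 = 0.44696
  25–29: 5 × 0.2615 × 0.923 = 1.20682
  30–34: 5 × 0.2498 × 0.918 = 1.14658
  35–39: 5 × 0.0883 × 0.912 = 0.40265
  40–44: 5 × 0.0126 × 0.895 = 0.05639
  45–49: 5 × 0.0006 × 0.878 = 0.00263
Sum = 3.33328
NRR = 0.491 × 3.33328 = 1.63664
With NRR above 1 the population is above replacement fertility.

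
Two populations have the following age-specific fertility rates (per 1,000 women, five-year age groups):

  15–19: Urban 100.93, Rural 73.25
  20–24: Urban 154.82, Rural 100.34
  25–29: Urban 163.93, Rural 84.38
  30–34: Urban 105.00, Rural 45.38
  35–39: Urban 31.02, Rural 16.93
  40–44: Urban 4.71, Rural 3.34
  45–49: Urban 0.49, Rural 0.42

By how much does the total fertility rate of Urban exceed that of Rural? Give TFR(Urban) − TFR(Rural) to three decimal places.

1.184

Urban:
  Sum of ASFRs = 100.93 + 154.82 + 163.93 + 105.00 + 31.02 + 4.71 + 0.49 = 560.90
  TFR = 5 × 560.90 / 1000 = 2.8045
Rural:
  Sum of ASFRs = 73.25 + 100.34 + 84.38 + 45.38 + 16.93 + 3.34 + 0.42 = 324.04
  TFR = 5 × 324.04 / 1000 = 1.6202
Difference = 2.8045 − 1.6202 = 1.1843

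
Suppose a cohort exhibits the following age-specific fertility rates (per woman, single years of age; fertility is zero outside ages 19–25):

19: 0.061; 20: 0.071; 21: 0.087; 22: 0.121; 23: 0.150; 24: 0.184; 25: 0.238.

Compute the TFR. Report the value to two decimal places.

0.91

Sum of ASFRs = 0.061 + 0.071 + 0.087 + 0.121 + 0.150 + 0.184 + 0.238 = 0.912
TFR = 0.912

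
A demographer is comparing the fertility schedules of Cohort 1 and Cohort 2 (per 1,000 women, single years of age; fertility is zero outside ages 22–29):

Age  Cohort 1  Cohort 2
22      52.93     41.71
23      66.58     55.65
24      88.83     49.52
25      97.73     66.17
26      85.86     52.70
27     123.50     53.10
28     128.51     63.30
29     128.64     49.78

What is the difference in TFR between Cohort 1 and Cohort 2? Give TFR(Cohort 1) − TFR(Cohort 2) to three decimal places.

Cohort 1:
  Sum of ASFRs = 52.93 + 66.58 + 88.83 + 97.73 + 85.86 + 123.50 + 128.51 + 128.64 = 772.58
  TFR = 772.58 / 1000 = 0.77258
Cohort 2:
  Sum of ASFRs = 41.71 + 55.65 + 49.52 + 66.17 + 52.70 + 53.10 + 63.30 + 49.78 = 431.93
  TFR = 431.93 / 1000 = 0.43193
Difference = 0.77258 − 0.43193 = 0.34065

0.341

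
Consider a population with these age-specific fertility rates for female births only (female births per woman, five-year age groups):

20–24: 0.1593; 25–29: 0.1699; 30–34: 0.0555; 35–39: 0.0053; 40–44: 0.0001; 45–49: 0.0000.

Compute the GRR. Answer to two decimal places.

Sum of female ASFRs = 0.1593 + 0.1699 + 0.0555 + 0.0053 + 0.0001 + 0.0000 = 0.3901
GRR = 5 × 0.3901 = 1.9505

1.95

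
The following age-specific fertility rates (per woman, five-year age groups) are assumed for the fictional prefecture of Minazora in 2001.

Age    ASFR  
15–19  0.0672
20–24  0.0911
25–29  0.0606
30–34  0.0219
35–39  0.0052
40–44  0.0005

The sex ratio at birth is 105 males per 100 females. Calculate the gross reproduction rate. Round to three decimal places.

Proportion female at birth = 100 / (100 + 105) = 0.48780.
Sum of ASFRs = 0.0672 + 0.0911 + 0.0606 + 0.0219 + 0.0052 + 0.0005 = 0.2465
TFR = 5 × 0.2465 = 1.2325
GRR = 0.48780 × 1.2325 = 0.60121

0.601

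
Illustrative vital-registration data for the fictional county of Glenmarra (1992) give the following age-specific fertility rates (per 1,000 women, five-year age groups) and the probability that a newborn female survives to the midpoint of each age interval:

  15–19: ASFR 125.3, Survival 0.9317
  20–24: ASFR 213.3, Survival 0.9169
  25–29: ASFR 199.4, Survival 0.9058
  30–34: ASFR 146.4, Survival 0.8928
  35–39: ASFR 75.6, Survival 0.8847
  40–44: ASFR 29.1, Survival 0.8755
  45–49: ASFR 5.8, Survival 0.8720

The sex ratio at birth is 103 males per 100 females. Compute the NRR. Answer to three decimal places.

1.776

Proportion female at birth = 100 / (100 + 103) = 0.49261.
Survival-weighted fertility by age (5·fₓ·Sₓ):
  15–19: 5 × 125.3/1000 × 0.9317 = 0.58371
  20–24: 5 × 213.3/1000 × 0.9169 = 0.97787
  25–29: 5 × 199.4/1000 × 0.9058 = 0.90308
  30–34: 5 × 146.4/1000 × 0.8928 = 0.65353
  35–39: 5 × 75.6/1000 × 0.8847 = 0.33442
  40–44: 5 × 29.1/1000 × 0.8755 = 0.12739
  45–49: 5 × 5.8/1000 × 0.8720 = 0.02529
Sum = 3.60529
NRR = 0.49261 × 3.60529 = 1.77600
An NRR exceeding 1 indicates intrinsic growth under these rates.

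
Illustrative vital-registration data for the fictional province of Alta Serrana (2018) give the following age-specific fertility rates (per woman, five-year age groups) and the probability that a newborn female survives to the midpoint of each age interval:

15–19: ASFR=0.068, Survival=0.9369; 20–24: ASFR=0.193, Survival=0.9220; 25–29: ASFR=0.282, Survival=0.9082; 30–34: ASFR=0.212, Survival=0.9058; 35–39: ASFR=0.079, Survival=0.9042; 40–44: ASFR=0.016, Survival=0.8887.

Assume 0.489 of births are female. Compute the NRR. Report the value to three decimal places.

1.896

Proportion female at birth = 0.489.
Per-age-group product (5 × ASFR × survival probability):
  15–19: 5 × 0.068 × 0.9369 = 0.31855
  20–24: 5 × 0.193 × 0.9220 = 0.88973
  25–29: 5 × 0.282 × 0.9082 = 1.28056
  30–34: 5 × 0.212 × 0.9058 = 0.96015
  35–39: 5 × 0.079 × 0.9042 = 0.35716
  40–44: 5 × 0.016 × 0.8887 = 0.07110
Sum = 3.87725
NRR = 0.489 × 3.87725 = 1.89598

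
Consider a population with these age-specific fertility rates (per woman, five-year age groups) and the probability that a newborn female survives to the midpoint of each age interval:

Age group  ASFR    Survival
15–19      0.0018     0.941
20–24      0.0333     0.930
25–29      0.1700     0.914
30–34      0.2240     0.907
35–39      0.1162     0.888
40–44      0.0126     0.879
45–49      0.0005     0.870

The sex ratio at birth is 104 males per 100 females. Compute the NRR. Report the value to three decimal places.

1.240

Proportion female at birth = 100 / (100 + 104) = 0.49020.
Weighting each age-specific rate by interval width and survival:
  15–19: 5 × 0.0018 × 0.941 = 0.00847
  20–24: 5 × 0.0333 × 0.930 = 0.15485
  25–29: 5 × 0.1700 × 0.914 = 0.77690
  30–34: 5 × 0.2240 × 0.907 = 1.01584
  35–39: 5 × 0.1162 × 0.888 = 0.51593
  40–44: 5 × 0.0126 × 0.879 = 0.05538
  45–49: 5 × 0.0005 × 0.870 = 0.00218
Sum = 2.52955
NRR = 0.49020 × 2.52955 = 1.23999
An NRR exceeding 1 indicates intrinsic growth under these rates.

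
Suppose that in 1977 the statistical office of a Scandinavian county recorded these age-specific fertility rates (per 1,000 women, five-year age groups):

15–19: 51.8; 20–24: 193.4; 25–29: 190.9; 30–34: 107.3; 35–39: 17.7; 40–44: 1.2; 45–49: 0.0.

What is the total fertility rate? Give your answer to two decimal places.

Sum of ASFRs = 51.8 + 193.4 + 190.9 + 107.3 + 17.7 + 1.2 + 0.0 = 562.3
TFR = 5 × 562.3 / 1000 = 2.8115

2.81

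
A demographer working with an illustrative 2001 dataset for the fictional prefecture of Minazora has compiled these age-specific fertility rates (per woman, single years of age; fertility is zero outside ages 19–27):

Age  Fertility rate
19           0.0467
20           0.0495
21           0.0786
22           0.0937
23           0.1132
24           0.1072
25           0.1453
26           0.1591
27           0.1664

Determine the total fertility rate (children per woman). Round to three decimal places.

0.960

Sum of ASFRs = 0.0467 + 0.0495 + 0.0786 + 0.0937 + 0.1132 + 0.1072 + 0.1453 + 0.1591 + 0.1664 = 0.9597
TFR = 0.9597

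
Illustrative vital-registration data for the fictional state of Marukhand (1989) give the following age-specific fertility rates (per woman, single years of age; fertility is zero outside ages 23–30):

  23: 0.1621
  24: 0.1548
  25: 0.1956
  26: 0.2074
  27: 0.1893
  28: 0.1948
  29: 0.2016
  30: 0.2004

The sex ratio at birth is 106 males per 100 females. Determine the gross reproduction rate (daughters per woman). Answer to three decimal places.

0.731

Proportion female at birth = 100 / (100 + 106) = 0.48544.
Sum of ASFRs = 0.1621 + 0.1548 + 0.1956 + 0.2074 + 0.1893 + 0.1948 + 0.2016 + 0.2004 = 1.5060
TFR = 1.506
GRR = 0.48544 × 1.506 = 0.73107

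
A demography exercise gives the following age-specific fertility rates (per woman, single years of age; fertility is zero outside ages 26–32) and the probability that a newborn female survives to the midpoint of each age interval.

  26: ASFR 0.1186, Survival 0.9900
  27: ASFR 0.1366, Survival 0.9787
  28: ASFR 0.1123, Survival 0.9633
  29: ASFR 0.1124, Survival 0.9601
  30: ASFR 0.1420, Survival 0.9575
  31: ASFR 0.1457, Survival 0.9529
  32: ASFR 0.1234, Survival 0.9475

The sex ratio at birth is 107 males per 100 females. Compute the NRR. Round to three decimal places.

Proportion female at birth = 100 / (100 + 107) = 0.48309.
Per-age-group product (1 × ASFR × survival probability):
  26: 1 × 0.1186 × 0.9900 = 0.11741
  27: 1 × 0.1366 × 0.9787 = 0.13369
  28: 1 × 0.1123 × 0.9633 = 0.10818
  29: 1 × 0.1124 × 0.9601 = 0.10792
  30: 1 × 0.1420 × 0.9575 = 0.13597
  31: 1 × 0.1457 × 0.9529 = 0.13884
  32: 1 × 0.1234 × 0.9475 = 0.11692
Sum = 0.85893
NRR = 0.48309 × 0.85893 = 0.41494

0.415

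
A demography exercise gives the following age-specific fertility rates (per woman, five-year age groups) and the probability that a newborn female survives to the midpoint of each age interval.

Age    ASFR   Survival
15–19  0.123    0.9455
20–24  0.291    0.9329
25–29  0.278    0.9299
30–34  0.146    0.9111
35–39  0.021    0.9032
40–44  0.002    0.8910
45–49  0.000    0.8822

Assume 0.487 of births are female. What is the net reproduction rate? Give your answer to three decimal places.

Proportion female at birth = 0.487.
Survival-weighted fertility by age (5·fₓ·Sₓ):
  15–19: 5 × 0.123 × 0.9455 = 0.58148
  20–24: 5 × 0.291 × 0.9329 = 1.35737
  25–29: 5 × 0.278 × 0.9299 = 1.29256
  30–34: 5 × 0.146 × 0.9111 = 0.66510
  35–39: 5 × 0.021 × 0.9032 = 0.09484
  40–44: 5 × 0.002 × 0.8910 = 0.00891
  45–49: 5 × 0.000 × 0.8822 = 0.00000
Sum = 4.00026
NRR = 0.487 × 4.00026 = 1.94813

1.948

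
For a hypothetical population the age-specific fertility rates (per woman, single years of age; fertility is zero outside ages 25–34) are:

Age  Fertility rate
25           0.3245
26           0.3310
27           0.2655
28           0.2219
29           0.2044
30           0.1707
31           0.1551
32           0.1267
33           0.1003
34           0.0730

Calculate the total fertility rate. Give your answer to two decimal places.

1.97

Sum of ASFRs = 0.3245 + 0.3310 + 0.2655 + 0.2219 + 0.2044 + 0.1707 + 0.1551 + 0.1267 + 0.1003 + 0.0730 = 1.9731
TFR = 1.9731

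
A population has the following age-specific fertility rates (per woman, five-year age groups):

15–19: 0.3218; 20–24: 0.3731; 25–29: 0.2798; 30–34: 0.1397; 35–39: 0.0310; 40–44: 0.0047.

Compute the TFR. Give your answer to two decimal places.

5.75

Sum of ASFRs = 0.3218 + 0.3731 + 0.2798 + 0.1397 + 0.0310 + 0.0047 = 1.1501
TFR = 5 × 1.1501 = 5.7505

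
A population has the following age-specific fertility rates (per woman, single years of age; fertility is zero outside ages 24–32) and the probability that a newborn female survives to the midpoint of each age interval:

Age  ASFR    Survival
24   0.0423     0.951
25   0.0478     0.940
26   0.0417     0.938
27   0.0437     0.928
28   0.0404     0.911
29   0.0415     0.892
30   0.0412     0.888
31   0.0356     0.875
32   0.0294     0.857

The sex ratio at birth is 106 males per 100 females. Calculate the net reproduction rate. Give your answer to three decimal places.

0.161

Proportion female at birth = 100 / (100 + 106) = 0.48544.
Each age group contributes 1 × ASFR × survival:
  24: 1 × 0.0423 × 0.951 = 0.04023
  25: 1 × 0.0478 × 0.940 = 0.04493
  26: 1 × 0.0417 × 0.938 = 0.03911
  27: 1 × 0.0437 × 0.928 = 0.04055
  28: 1 × 0.0404 × 0.911 = 0.03680
  29: 1 × 0.0415 × 0.892 = 0.03702
  30: 1 × 0.0412 × 0.888 = 0.03659
  31: 1 × 0.0356 × 0.875 = 0.03115
  32: 1 × 0.0294 × 0.857 = 0.02520
Sum = 0.33158
NRR = 0.48544 × 0.33158 = 0.16096
NRR < 1, so the cohort does not fully replace itself.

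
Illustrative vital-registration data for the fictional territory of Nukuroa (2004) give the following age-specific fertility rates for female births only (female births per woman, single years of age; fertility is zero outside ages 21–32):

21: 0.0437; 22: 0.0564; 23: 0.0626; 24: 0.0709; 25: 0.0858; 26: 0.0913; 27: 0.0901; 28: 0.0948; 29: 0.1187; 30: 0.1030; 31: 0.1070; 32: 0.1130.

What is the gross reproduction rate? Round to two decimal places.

1.04

Sum of female ASFRs = 0.0437 + 0.0564 + 0.0626 + 0.0709 + 0.0858 + 0.0913 + 0.0901 + 0.0948 + 0.1187 + 0.1030 + 0.1070 + 0.1130 = 1.0373
GRR = 1.0373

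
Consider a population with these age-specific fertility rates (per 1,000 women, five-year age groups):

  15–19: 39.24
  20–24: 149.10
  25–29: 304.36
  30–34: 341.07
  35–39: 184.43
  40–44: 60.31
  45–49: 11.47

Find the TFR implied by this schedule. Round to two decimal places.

5.45

Sum of ASFRs = 39.24 + 149.10 + 304.36 + 341.07 + 184.43 + 60.31 + 11.47 = 1089.98
TFR = 5 × 1089.98 / 1000 = 5.4499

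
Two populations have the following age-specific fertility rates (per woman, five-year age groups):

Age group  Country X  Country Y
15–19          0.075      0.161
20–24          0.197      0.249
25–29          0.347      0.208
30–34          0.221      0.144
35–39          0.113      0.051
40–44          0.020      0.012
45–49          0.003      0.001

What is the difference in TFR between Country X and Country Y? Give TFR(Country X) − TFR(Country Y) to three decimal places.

0.750

Country X:
  Sum of ASFRs = 0.075 + 0.197 + 0.347 + 0.221 + 0.113 + 0.020 + 0.003 = 0.976
  TFR = 5 × 0.976 = 4.88
Country Y:
  Sum of ASFRs = 0.161 + 0.249 + 0.208 + 0.144 + 0.051 + 0.012 + 0.001 = 0.826
  TFR = 5 × 0.826 = 4.13
Difference = 4.88 − 4.13 = 0.75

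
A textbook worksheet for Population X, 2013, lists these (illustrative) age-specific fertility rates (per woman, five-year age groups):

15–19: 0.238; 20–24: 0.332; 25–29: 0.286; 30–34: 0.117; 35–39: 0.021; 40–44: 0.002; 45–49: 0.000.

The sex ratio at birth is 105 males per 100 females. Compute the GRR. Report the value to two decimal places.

2.43

Proportion female at birth = 100 / (100 + 105) = 0.48780.
Sum of ASFRs = 0.238 + 0.332 + 0.286 + 0.117 + 0.021 + 0.002 + 0.000 = 0.996
TFR = 5 × 0.996 = 4.98
GRR = 0.48780 × 4.98 = 2.42924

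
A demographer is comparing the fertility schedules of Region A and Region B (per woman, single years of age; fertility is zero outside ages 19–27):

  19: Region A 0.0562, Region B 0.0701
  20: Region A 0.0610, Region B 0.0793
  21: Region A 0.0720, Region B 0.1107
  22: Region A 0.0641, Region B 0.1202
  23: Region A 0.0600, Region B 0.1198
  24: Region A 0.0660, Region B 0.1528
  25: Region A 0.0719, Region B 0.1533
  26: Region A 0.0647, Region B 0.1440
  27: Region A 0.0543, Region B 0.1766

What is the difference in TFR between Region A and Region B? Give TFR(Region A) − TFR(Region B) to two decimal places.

Region A:
  Sum of ASFRs = 0.0562 + 0.0610 + 0.0720 + 0.0641 + 0.0600 + 0.0660 + 0.0719 + 0.0647 + 0.0543 = 0.5702
  TFR = 0.5702
Region B:
  Sum of ASFRs = 0.0701 + 0.0793 + 0.1107 + 0.1202 + 0.1198 + 0.1528 + 0.1533 + 0.1440 + 0.1766 = 1.1268
  TFR = 1.1268
Difference = 0.5702 − 1.1268 = -0.5566

-0.56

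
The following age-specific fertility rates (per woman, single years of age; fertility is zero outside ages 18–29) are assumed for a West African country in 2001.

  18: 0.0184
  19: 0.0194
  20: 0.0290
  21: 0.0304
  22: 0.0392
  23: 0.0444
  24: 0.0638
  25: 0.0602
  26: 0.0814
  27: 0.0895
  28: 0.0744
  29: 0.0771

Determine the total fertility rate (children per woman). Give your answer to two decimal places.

Sum of ASFRs = 0.0184 + 0.0194 + 0.0290 + 0.0304 + 0.0392 + 0.0444 + 0.0638 + 0.0602 + 0.0814 + 0.0895 + 0.0744 + 0.0771 = 0.6272
TFR = 0.6272

0.63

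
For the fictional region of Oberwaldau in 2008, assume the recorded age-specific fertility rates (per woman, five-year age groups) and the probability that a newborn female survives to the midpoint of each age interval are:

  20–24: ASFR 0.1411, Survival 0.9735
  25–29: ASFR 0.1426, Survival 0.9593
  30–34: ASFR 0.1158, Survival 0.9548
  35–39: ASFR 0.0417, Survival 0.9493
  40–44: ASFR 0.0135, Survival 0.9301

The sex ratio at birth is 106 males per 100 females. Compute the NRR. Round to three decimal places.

Proportion female at birth = 100 / (100 + 106) = 0.48544.
Survival-weighted fertility by age (5·fₓ·Sₓ):
  20–24: 5 × 0.1411 × 0.9735 = 0.68680
  25–29: 5 × 0.1426 × 0.9593 = 0.68398
  30–34: 5 × 0.1158 × 0.9548 = 0.55283
  35–39: 5 × 0.0417 × 0.9493 = 0.19793
  40–44: 5 × 0.0135 × 0.9301 = 0.06278
Sum = 2.18432
NRR = 0.48544 × 2.18432 = 1.06036
With NRR above 1 the population is above replacement fertility.

1.060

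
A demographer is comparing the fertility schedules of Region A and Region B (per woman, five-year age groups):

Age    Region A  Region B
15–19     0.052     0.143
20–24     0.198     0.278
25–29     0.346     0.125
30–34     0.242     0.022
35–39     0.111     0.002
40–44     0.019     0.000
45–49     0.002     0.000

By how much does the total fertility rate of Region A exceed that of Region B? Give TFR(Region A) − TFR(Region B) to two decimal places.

2.00

Region A:
  Sum of ASFRs = 0.052 + 0.198 + 0.346 + 0.242 + 0.111 + 0.019 + 0.002 = 0.970
  TFR = 5 × 0.970 = 4.85
Region B:
  Sum of ASFRs = 0.143 + 0.278 + 0.125 + 0.022 + 0.002 + 0.000 + 0.000 = 0.570
  TFR = 5 × 0.570 = 2.85
Difference = 4.85 − 2.85 = 2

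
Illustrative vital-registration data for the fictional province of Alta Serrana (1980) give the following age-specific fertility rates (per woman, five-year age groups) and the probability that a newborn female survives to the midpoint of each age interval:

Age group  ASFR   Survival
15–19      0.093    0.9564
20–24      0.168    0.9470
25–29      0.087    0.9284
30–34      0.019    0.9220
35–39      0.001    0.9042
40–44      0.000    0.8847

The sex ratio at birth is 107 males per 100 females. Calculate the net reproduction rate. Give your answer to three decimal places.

Proportion female at birth = 100 / (100 + 107) = 0.48309.
Each age group contributes 5 × ASFR × survival:
  15–19: 5 × 0.093 × 0.9564 = 0.44473
  20–24: 5 × 0.168 × 0.9470 = 0.79548
  25–29: 5 × 0.087 × 0.9284 = 0.40385
  30–34: 5 × 0.019 × 0.9220 = 0.08759
  35–39: 5 × 0.001 × 0.9042 = 0.00452
  40–44: 5 × 0.000 × 0.8847 = 0.00000
Sum = 1.73617
NRR = 0.48309 × 1.73617 = 0.83873

0.839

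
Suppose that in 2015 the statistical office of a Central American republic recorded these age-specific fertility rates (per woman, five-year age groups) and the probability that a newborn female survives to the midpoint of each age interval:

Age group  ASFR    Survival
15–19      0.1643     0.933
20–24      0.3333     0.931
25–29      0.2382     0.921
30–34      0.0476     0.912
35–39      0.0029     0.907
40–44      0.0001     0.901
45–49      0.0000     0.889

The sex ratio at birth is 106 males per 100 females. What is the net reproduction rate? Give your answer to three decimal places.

Proportion female at birth = 100 / (100 + 106) = 0.48544.
Survival-weighted fertility by age (5·fₓ·Sₓ):
  15–19: 5 × 0.1643 × 0.933 = 0.76646
  20–24: 5 × 0.3333 × 0.931 = 1.55151
  25–29: 5 × 0.2382 × 0.921 = 1.09691
  30–34: 5 × 0.0476 × 0.912 = 0.21706
  35–39: 5 × 0.0029 × 0.907 = 0.01315
  40–44: 5 × 0.0001 × 0.901 = 0.00045
  45–49: 5 × 0.0000 × 0.889 = 0.00000
Sum = 3.64554
NRR = 0.48544 × 3.64554 = 1.76969

1.770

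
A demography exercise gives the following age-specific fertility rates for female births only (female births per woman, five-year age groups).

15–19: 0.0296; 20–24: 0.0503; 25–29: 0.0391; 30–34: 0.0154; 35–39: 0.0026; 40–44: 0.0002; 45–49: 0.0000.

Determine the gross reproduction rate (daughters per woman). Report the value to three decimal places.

0.686

Sum of female ASFRs = 0.0296 + 0.0503 + 0.0391 + 0.0154 + 0.0026 + 0.0002 + 0.0000 = 0.1372
GRR = 5 × 0.1372 = 0.686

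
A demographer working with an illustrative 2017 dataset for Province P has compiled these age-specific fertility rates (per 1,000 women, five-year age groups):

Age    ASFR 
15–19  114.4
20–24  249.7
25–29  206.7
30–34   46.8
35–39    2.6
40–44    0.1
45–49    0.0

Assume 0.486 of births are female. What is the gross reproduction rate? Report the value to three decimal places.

1.507

Proportion female at birth = 0.486.
Sum of ASFRs = 114.4 + 249.7 + 206.7 + 46.8 + 2.6 + 0.1 + 0.0 = 620.3
TFR = 5 × 620.3 / 1000 = 3.1015
GRR = 0.486 × 3.1015 = 1.50733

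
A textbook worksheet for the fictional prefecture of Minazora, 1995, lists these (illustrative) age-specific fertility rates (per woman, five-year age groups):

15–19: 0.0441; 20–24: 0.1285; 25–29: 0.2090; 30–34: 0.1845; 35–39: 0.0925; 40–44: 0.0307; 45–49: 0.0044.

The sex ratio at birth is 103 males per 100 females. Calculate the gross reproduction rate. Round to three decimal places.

Proportion female at birth = 100 / (100 + 103) = 0.49261.
Sum of ASFRs = 0.0441 + 0.1285 + 0.2090 + 0.1845 + 0.0925 + 0.0307 + 0.0044 = 0.6937
TFR = 5 × 0.6937 = 3.4685
GRR = 0.49261 × 3.4685 = 1.70862

1.709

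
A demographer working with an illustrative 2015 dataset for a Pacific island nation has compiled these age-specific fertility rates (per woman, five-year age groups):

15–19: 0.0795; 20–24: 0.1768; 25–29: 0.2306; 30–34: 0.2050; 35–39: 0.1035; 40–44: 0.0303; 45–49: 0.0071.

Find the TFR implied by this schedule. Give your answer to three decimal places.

4.164

Sum of ASFRs = 0.0795 + 0.1768 + 0.2306 + 0.2050 + 0.1035 + 0.0303 + 0.0071 = 0.8328
TFR = 5 × 0.8328 = 4.164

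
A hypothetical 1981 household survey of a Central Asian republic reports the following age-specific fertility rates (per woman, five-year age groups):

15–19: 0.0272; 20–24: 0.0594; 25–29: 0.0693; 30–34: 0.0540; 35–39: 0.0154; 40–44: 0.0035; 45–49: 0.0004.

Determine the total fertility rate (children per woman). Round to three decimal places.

1.146

Sum of ASFRs = 0.0272 + 0.0594 + 0.0693 + 0.0540 + 0.0154 + 0.0035 + 0.0004 = 0.2292
TFR = 5 × 0.2292 = 1.146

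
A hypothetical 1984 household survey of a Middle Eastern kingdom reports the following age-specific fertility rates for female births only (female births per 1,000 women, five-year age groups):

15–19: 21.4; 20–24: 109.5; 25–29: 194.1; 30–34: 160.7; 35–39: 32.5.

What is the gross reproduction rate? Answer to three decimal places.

Sum of female ASFRs = 21.4 + 109.5 + 194.1 + 160.7 + 32.5 = 518.2
GRR = 5 × 518.2 / 1000 = 2.591

2.591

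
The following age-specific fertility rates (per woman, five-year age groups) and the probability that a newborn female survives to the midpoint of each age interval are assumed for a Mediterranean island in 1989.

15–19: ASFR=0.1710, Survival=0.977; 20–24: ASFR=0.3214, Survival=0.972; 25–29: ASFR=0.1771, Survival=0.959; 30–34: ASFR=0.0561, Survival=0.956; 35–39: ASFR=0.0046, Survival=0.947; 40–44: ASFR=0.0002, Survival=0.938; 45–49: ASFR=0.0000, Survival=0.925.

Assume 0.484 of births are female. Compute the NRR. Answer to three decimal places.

Proportion female at birth = 0.484.
Per-age-group product (5 × ASFR × survival probability):
  15–19: 5 × 0.1710 × 0.977 = 0.83534
  20–24: 5 × 0.3214 × 0.972 = 1.56200
  25–29: 5 × 0.1771 × 0.959 = 0.84919
  30–34: 5 × 0.0561 × 0.956 = 0.26816
  35–39: 5 × 0.0046 × 0.947 = 0.02178
  40–44: 5 × 0.0002 × 0.938 = 0.00094
  45–49: 5 × 0.0000 × 0.925 = 0.00000
Sum = 3.53741
NRR = 0.484 × 3.53741 = 1.71211

1.712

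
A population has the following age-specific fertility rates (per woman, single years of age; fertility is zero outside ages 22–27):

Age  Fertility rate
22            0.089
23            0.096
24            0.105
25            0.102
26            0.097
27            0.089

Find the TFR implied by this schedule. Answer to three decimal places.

Sum of ASFRs = 0.089 + 0.096 + 0.105 + 0.102 + 0.097 + 0.089 = 0.578
TFR = 0.578

0.578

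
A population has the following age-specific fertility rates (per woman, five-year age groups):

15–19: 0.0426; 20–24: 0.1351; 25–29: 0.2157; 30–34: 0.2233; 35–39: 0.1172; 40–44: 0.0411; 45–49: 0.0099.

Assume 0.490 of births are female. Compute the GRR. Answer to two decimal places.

Proportion female at birth = 0.490.
Sum of ASFRs = 0.0426 + 0.1351 + 0.2157 + 0.2233 + 0.1172 + 0.0411 + 0.0099 = 0.7849
TFR = 5 × 0.7849 = 3.9245
GRR = 0.490 × 3.9245 = 1.92301

1.92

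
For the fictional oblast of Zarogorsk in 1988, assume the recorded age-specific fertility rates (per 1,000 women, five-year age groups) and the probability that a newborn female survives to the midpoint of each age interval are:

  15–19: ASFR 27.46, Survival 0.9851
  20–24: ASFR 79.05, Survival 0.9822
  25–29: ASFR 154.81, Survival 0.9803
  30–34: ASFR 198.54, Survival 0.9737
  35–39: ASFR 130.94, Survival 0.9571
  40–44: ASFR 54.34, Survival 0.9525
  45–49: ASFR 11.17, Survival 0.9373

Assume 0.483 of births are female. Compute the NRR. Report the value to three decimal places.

1.539

Proportion female at birth = 0.483.
Survival-weighted fertility by age (5·fₓ·Sₓ):
  15–19: 5 × 27.46/1000 × 0.9851 = 0.13525
  20–24: 5 × 79.05/1000 × 0.9822 = 0.38821
  25–29: 5 × 154.81/1000 × 0.9803 = 0.75880
  30–34: 5 × 198.54/1000 × 0.9737 = 0.96659
  35–39: 5 × 130.94/1000 × 0.9571 = 0.62661
  40–44: 5 × 54.34/1000 × 0.9525 = 0.25879
  45–49: 5 × 11.17/1000 × 0.9373 = 0.05235
Sum = 3.18660
NRR = 0.483 × 3.18660 = 1.53913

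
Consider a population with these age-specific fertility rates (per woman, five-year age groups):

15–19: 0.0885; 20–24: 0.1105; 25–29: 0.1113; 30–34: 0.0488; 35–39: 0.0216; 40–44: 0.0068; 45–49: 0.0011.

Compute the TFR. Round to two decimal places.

Sum of ASFRs = 0.0885 + 0.1105 + 0.1113 + 0.0488 + 0.0216 + 0.0068 + 0.0011 = 0.3886
TFR = 5 × 0.3886 = 1.943

1.94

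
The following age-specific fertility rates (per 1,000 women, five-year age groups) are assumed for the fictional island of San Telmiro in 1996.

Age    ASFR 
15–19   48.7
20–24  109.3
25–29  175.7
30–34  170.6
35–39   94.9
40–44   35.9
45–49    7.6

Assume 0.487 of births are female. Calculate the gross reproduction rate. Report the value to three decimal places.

Proportion female at birth = 0.487.
Sum of ASFRs = 48.7 + 109.3 + 175.7 + 170.6 + 94.9 + 35.9 + 7.6 = 642.7
TFR = 5 × 642.7 / 1000 = 3.2135
GRR = 0.487 × 3.2135 = 1.56497

1.565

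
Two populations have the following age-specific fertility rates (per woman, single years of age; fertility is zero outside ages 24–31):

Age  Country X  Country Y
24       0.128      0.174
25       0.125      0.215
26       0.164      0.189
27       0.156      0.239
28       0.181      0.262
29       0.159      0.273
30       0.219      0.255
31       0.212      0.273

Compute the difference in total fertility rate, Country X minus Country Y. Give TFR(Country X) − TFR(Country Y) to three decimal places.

-0.536

Country X:
  Sum of ASFRs = 0.128 + 0.125 + 0.164 + 0.156 + 0.181 + 0.159 + 0.219 + 0.212 = 1.344
  TFR = 1.344
Country Y:
  Sum of ASFRs = 0.174 + 0.215 + 0.189 + 0.239 + 0.262 + 0.273 + 0.255 + 0.273 = 1.880
  TFR = 1.88
Difference = 1.344 − 1.88 = -0.536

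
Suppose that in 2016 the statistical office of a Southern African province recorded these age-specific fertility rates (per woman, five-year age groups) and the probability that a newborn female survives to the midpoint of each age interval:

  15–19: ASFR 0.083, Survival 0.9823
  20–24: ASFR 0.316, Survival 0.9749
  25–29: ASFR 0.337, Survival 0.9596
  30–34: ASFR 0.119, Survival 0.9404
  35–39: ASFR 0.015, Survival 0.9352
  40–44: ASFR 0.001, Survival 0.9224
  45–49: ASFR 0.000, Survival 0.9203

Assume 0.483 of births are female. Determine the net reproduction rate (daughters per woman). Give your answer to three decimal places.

Proportion female at birth = 0.483.
Weighting each age-specific rate by interval width and survival:
  15–19: 5 × 0.083 × 0.9823 = 0.40765
  20–24: 5 × 0.316 × 0.9749 = 1.54034
  25–29: 5 × 0.337 × 0.9596 = 1.61693
  30–34: 5 × 0.119 × 0.9404 = 0.55954
  35–39: 5 × 0.015 × 0.9352 = 0.07014
  40–44: 5 × 0.001 × 0.9224 = 0.00461
  45–49: 5 × 0.000 × 0.9203 = 0.00000
Sum = 4.19921
NRR = 0.483 × 4.19921 = 2.02822
NRR > 1, so each generation more than replaces itself.

2.028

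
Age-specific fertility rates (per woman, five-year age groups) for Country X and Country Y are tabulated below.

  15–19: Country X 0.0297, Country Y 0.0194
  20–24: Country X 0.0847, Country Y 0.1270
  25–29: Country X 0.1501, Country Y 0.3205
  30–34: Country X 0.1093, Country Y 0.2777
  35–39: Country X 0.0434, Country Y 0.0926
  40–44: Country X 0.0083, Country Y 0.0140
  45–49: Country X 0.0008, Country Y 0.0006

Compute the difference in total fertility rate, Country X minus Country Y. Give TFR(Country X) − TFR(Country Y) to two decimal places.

-2.13

Country X:
  Sum of ASFRs = 0.0297 + 0.0847 + 0.1501 + 0.1093 + 0.0434 + 0.0083 + 0.0008 = 0.4263
  TFR = 5 × 0.4263 = 2.1315
Country Y:
  Sum of ASFRs = 0.0194 + 0.1270 + 0.3205 + 0.2777 + 0.0926 + 0.0140 + 0.0006 = 0.8518
  TFR = 5 × 0.8518 = 4.259
Difference = 2.1315 − 4.259 = -2.1275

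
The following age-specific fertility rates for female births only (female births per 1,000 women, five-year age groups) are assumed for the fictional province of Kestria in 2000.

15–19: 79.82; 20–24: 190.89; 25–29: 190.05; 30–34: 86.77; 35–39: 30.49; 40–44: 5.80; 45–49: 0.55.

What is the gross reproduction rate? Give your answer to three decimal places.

Sum of female ASFRs = 79.82 + 190.89 + 190.05 + 86.77 + 30.49 + 5.80 + 0.55 = 584.37
GRR = 5 × 584.37 / 1000 = 2.92185

2.922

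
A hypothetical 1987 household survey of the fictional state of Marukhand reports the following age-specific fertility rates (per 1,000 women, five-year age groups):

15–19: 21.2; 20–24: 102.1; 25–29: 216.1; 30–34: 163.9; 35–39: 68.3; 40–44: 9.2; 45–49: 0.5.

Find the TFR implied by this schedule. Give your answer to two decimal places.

Sum of ASFRs = 21.2 + 102.1 + 216.1 + 163.9 + 68.3 + 9.2 + 0.5 = 581.3
TFR = 5 × 581.3 / 1000 = 2.9065

2.91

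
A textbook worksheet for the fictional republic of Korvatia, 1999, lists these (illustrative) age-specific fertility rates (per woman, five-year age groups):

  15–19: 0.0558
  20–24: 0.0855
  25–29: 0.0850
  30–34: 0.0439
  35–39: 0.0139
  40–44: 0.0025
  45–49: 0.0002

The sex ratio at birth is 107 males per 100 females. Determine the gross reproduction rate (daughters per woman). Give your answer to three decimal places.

Proportion female at birth = 100 / (100 + 107) = 0.48309.
Sum of ASFRs = 0.0558 + 0.0855 + 0.0850 + 0.0439 + 0.0139 + 0.0025 + 0.0002 = 0.2868
TFR = 5 × 0.2868 = 1.434
GRR = 0.48309 × 1.434 = 0.69275

0.693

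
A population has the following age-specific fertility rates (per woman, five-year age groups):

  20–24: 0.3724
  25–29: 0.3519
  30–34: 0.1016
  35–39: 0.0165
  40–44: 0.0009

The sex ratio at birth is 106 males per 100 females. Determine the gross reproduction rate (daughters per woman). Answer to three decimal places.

Proportion female at birth = 100 / (100 + 106) = 0.48544.
Sum of ASFRs = 0.3724 + 0.3519 + 0.1016 + 0.0165 + 0.0009 = 0.8433
TFR = 5 × 0.8433 = 4.2165
GRR = 0.48544 × 4.2165 = 2.04686

2.047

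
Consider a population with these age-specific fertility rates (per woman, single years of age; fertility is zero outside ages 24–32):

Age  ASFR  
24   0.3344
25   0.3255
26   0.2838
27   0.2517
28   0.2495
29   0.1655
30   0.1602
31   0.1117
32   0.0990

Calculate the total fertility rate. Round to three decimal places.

Sum of ASFRs = 0.3344 + 0.3255 + 0.2838 + 0.2517 + 0.2495 + 0.1655 + 0.1602 + 0.1117 + 0.0990 = 1.9813
TFR = 1.9813

1.981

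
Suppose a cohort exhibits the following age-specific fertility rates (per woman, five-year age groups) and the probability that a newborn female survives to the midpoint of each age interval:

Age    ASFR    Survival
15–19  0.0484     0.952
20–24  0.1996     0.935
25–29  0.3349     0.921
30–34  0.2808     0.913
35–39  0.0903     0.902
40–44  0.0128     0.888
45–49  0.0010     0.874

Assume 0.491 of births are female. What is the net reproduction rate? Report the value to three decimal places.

2.188

Proportion female at birth = 0.491.
Each age group contributes 5 × ASFR × survival:
  15–19: 5 × 0.0484 × 0.952 = 0.23038
  20–24: 5 × 0.1996 × 0.935 = 0.93313
  25–29: 5 × 0.3349 × 0.921 = 1.54221
  30–34: 5 × 0.2808 × 0.913 = 1.28185
  35–39: 5 × 0.0903 × 0.902 = 0.40725
  40–44: 5 × 0.0128 × 0.888 = 0.05683
  45–49: 5 × 0.0010 × 0.874 = 0.00437
Sum = 4.45602
NRR = 0.491 × 4.45602 = 2.18791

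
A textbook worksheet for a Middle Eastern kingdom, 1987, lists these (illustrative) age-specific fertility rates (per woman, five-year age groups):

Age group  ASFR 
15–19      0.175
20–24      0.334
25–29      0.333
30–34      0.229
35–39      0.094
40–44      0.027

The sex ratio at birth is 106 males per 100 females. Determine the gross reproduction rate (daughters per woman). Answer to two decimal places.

Proportion female at birth = 100 / (100 + 106) = 0.48544.
Sum of ASFRs = 0.175 + 0.334 + 0.333 + 0.229 + 0.094 + 0.027 = 1.192
TFR = 5 × 1.192 = 5.96
GRR = 0.48544 × 5.96 = 2.89322

2.89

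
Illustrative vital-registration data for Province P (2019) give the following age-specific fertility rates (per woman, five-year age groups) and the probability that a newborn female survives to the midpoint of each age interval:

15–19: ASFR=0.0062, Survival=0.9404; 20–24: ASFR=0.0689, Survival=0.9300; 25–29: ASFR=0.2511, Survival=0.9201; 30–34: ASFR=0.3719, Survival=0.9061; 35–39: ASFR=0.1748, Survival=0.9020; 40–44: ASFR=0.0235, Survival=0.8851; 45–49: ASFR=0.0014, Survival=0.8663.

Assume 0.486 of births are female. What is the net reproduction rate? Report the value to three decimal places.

Proportion female at birth = 0.486.
Per-age-group product (5 × ASFR × survival probability):
  15–19: 5 × 0.0062 × 0.9404 = 0.02915
  20–24: 5 × 0.0689 × 0.9300 = 0.32039
  25–29: 5 × 0.2511 × 0.9201 = 1.15519
  30–34: 5 × 0.3719 × 0.9061 = 1.68489
  35–39: 5 × 0.1748 × 0.9020 = 0.78835
  40–44: 5 × 0.0235 × 0.8851 = 0.10400
  45–49: 5 × 0.0014 × 0.8663 = 0.00606
Sum = 4.08803
NRR = 0.486 × 4.08803 = 1.98678

1.987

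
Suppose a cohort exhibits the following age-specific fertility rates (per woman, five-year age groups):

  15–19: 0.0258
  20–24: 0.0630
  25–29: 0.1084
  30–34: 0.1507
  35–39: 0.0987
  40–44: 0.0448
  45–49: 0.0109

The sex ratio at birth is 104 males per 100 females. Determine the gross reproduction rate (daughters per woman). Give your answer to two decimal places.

1.23

Proportion female at birth = 100 / (100 + 104) = 0.49020.
Sum of ASFRs = 0.0258 + 0.0630 + 0.1084 + 0.1507 + 0.0987 + 0.0448 + 0.0109 = 0.5023
TFR = 5 × 0.5023 = 2.5115
GRR = 0.49020 × 2.5115 = 1.23114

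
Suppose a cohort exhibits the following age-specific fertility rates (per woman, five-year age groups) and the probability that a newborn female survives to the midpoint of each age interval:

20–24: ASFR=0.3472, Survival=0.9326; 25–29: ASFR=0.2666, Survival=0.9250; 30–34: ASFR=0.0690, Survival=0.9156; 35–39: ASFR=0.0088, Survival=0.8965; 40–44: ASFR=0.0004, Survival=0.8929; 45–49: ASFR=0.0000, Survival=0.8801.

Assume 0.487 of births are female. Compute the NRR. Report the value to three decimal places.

Proportion female at birth = 0.487.
Weighting each age-specific rate by interval width and survival:
  20–24: 5 × 0.3472 × 0.9326 = 1.61899
  25–29: 5 × 0.2666 × 0.9250 = 1.23303
  30–34: 5 × 0.0690 × 0.9156 = 0.31588
  35–39: 5 × 0.0088 × 0.8965 = 0.03945
  40–44: 5 × 0.0004 × 0.8929 = 0.00179
  45–49: 5 × 0.0000 × 0.8801 = 0.00000
Sum = 3.20914
NRR = 0.487 × 3.20914 = 1.56285

1.563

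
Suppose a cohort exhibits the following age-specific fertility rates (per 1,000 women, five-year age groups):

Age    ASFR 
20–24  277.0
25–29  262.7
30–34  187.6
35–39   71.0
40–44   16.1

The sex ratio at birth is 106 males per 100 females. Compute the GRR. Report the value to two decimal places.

1.98

Proportion female at birth = 100 / (100 + 106) = 0.48544.
Sum of ASFRs = 277.0 + 262.7 + 187.6 + 71.0 + 16.1 = 814.4
TFR = 5 × 814.4 / 1000 = 4.072
GRR = 0.48544 × 4.072 = 1.97671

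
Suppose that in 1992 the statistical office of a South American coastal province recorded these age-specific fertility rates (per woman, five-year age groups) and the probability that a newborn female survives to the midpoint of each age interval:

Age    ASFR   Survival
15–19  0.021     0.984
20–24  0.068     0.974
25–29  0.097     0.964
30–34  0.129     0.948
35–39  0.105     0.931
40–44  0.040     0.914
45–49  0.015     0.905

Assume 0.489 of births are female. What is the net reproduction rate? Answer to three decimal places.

Proportion female at birth = 0.489.
Survival-weighted fertility by age (5·fₓ·Sₓ):
  15–19: 5 × 0.021 × 0.984 = 0.10332
  20–24: 5 × 0.068 × 0.974 = 0.33116
  25–29: 5 × 0.097 × 0.964 = 0.46754
  30–34: 5 × 0.129 × 0.948 = 0.61146
  35–39: 5 × 0.105 × 0.931 = 0.48878
  40–44: 5 × 0.040 × 0.914 = 0.18280
  45–49: 5 × 0.015 × 0.905 = 0.06788
Sum = 2.25294
NRR = 0.489 × 2.25294 = 1.10169

1.102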